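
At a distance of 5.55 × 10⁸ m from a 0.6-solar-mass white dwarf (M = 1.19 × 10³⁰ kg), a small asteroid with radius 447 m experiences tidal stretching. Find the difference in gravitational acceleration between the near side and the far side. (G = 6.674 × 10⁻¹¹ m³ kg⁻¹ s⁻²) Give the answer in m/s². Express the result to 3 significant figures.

8.31 × 10⁻⁴ m/s²

a_tidal = 4GMr/d³
        = 4 × (6.674 × 10⁻¹¹) × (1.19 × 10³⁰) × (447) / (5.55 × 10⁸)³
        = 8.31 × 10⁻⁴ m/s²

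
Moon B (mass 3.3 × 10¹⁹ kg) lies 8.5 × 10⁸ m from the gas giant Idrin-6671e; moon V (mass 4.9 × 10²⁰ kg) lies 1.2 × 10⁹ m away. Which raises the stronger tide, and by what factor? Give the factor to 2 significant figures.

Tidal acceleration ∝ M/d³, so compare M/d³ for each.
Moon B: (3.3 × 10¹⁹) / (8.5 × 10⁸)³ = 5.373 × 10⁻⁸
Moon V: (4.9 × 10²⁰) / (1.2 × 10⁹)³ = 2.836 × 10⁻⁷
Ratio (larger/smaller) = 5.3

Moon V, by a factor of ≈ 5.3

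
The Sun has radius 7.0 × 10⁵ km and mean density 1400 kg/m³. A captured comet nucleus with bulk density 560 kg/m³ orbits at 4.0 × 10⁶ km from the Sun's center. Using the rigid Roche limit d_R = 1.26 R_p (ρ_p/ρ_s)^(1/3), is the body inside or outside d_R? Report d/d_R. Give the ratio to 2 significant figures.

d_R = 1.26 × (7.0 × 10⁵ km) × (1400/560)^(1/3) = 1.197 × 10⁶ km
d/d_R = (4.0 × 10⁶) / (1.197 × 10⁶) = 3.3
Since d/d_R > 1, the body is outside the Roche limit.

outside; d/d_R ≈ 3.3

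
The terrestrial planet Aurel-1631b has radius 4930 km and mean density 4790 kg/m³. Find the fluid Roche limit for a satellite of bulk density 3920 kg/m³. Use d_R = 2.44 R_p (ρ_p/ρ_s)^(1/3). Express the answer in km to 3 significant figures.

d_R = 2.44 × 4930 km × (4790/3920)^(1/3)
    = 12900 km

12900 km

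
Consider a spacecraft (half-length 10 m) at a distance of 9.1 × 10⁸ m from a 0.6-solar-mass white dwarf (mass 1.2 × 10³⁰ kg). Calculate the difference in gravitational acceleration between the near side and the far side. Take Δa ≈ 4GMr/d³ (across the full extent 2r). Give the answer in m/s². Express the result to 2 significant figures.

Δg = 4GMr/d³
   = 4 × (6.674 × 10⁻¹¹) × (1.2 × 10³⁰) × (10) / (9.1 × 10⁸)³
   = 4.3 × 10⁻⁶ m/s²

4.3 × 10⁻⁶ m/s²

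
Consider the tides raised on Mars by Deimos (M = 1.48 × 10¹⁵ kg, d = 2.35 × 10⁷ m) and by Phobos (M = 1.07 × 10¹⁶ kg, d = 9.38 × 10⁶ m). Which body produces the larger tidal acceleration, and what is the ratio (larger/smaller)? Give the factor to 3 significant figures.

Tidal acceleration ∝ M/d³, so compare M/d³ for each.
Deimos: (1.48 × 10¹⁵) / (2.35 × 10⁷)³ = 1.140 × 10⁻⁷
Phobos: (1.07 × 10¹⁶) / (9.38 × 10⁶)³ = 1.297 × 10⁻⁵
Ratio (larger/smaller) = 114

Phobos, by a factor of ≈ 114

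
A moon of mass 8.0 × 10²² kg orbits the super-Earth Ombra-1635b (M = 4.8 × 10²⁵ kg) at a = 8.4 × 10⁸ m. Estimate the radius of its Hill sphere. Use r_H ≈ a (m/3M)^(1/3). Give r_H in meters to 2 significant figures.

r_H ≈ a (m/3M)^(1/3)
    = (8.4 × 10⁸) × (8.0 × 10²² / (3 × 4.8 × 10²⁵))^(1/3)
    = 6.9 × 10⁷ m

6.9 × 10⁷ m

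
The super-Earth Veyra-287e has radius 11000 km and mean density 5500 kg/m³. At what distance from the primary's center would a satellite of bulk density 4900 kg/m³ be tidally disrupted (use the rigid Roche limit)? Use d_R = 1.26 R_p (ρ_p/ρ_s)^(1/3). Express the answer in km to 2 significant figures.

14000 km

d_R = 1.26 × 11000 km × (5500/4900)^(1/3)
    = 14000 km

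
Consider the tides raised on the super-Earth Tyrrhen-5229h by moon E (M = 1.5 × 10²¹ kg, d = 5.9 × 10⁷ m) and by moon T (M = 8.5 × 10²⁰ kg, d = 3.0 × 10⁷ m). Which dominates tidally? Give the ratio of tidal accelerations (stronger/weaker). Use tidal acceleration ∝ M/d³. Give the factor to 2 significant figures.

Moon T, by a factor of ≈ 4.3

Tidal stretch scales as M/d³; compute that for each body.
Moon E: (1.5 × 10²¹) / (5.9 × 10⁷)³ = 7.304 × 10⁻³
Moon T: (8.5 × 10²⁰) / (3.0 × 10⁷)³ = 3.148 × 10⁻²
Ratio (larger/smaller) = 4.3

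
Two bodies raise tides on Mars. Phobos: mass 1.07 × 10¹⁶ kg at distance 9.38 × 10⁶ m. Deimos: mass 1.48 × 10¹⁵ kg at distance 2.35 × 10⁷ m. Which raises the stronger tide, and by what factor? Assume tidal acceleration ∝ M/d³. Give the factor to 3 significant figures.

The tide-raising term goes as M/d³ (the gradient of a 1/d² field).
Phobos: (1.07 × 10¹⁶) / (9.38 × 10⁶)³ = 1.297 × 10⁻⁵
Deimos: (1.48 × 10¹⁵) / (2.35 × 10⁷)³ = 1.140 × 10⁻⁷
Ratio (larger/smaller) = 114

Phobos, by a factor of ≈ 114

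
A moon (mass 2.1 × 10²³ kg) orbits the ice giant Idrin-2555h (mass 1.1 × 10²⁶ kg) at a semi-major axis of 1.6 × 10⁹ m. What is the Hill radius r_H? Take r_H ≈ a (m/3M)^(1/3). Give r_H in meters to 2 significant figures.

1.4 × 10⁸ m

r_H ≈ a (m/3M)^(1/3)
    = (1.6 × 10⁹) × (2.1 × 10²³ / (3 × 1.1 × 10²⁶))^(1/3)
    = 1.4 × 10⁸ m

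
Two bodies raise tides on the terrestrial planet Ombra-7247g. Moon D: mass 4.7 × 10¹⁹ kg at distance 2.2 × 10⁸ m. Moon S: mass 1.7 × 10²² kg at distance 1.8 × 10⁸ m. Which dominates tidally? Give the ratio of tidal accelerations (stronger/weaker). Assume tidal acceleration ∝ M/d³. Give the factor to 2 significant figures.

Moon S, by a factor of ≈ 660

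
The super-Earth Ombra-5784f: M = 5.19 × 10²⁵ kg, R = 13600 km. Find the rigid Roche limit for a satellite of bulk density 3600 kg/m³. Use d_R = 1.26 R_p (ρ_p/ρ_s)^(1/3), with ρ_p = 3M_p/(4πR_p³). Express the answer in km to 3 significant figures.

ρ_p = 3M_p/(4πR_p³) = 3 × (5.19 × 10²⁵) / (4π × (1.36 × 10⁷ m)³) = 4930 kg/m³
d_R = 1.26 × 13600 km × (4930/3600)^(1/3)
    = 19000 km

19000 km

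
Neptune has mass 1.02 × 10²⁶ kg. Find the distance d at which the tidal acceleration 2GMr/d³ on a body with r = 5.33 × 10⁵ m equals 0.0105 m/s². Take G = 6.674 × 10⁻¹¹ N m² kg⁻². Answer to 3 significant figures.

2GMr/d³ = a_tidal  ⇒  d = (2GMr / a_tidal)^(1/3)
d = (2 × 6.674×10⁻¹¹ × (1.02 × 10²⁶) × (5.33 × 10⁵) / (0.0105))^(1/3)
  = 8.84 × 10⁷ m

8.84 × 10⁷ m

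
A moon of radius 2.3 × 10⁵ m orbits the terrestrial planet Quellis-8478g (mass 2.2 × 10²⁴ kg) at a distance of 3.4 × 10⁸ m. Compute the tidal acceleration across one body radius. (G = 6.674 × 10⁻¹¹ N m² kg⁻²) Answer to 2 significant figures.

1.7 × 10⁻⁶ m/s²

a_tidal = 2GMr/d³
        = 2 × (6.674 × 10⁻¹¹) × (2.2 × 10²⁴) × (2.3 × 10⁵) / (3.4 × 10⁸)³
        = 1.7 × 10⁻⁶ m/s²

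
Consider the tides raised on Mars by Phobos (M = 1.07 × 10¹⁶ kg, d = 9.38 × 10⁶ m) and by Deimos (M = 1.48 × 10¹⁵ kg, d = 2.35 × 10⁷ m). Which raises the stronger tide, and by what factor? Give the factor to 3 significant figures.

The tide-raising term goes as M/d³ (the gradient of a 1/d² field).
Phobos: (1.07 × 10¹⁶) / (9.38 × 10⁶)³ = 1.297 × 10⁻⁵
Deimos: (1.48 × 10¹⁵) / (2.35 × 10⁷)³ = 1.140 × 10⁻⁷
Ratio (larger/smaller) = 114

Phobos, by a factor of ≈ 114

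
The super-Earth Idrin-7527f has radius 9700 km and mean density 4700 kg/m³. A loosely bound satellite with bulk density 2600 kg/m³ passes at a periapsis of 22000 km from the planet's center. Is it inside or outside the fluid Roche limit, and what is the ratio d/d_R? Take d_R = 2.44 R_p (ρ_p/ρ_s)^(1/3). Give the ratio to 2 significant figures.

inside; d/d_R ≈ 0.76

d_R = 2.44 × (9700 km) × (4700/2600)^(1/3) = 28830 km
d/d_R = (22000) / (28830) = 0.76
Since d/d_R < 1, the body is inside the Roche limit.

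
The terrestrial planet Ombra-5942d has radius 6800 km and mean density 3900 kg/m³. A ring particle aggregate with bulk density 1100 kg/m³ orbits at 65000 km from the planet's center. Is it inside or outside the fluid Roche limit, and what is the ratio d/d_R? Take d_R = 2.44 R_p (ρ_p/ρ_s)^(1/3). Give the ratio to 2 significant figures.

d_R = 2.44 × (6800 km) × (3900/1100)^(1/3) = 25300 km
d/d_R = (65000) / (25300) = 2.6
Since d/d_R > 1, the body is outside the Roche limit.

outside; d/d_R ≈ 2.6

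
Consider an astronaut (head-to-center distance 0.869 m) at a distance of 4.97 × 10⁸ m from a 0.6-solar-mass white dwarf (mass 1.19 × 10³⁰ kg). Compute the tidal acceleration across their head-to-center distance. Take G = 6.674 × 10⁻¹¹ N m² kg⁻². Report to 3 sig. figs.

1.12 × 10⁻⁶ m/s²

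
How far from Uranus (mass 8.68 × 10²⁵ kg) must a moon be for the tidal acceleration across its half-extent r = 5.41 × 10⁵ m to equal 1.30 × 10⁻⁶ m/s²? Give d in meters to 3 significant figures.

1.69 × 10⁹ m

2GMr/d³ = a_tidal  ⇒  d = (2GMr / a_tidal)^(1/3)
d = (2 × 6.674×10⁻¹¹ × (8.68 × 10²⁵) × (5.41 × 10⁵) / (1.30 × 10⁻⁶))^(1/3)
  = 1.69 × 10⁹ m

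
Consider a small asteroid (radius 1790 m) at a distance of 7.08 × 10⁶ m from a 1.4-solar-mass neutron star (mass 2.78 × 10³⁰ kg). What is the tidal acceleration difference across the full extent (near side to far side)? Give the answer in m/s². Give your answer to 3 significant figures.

3.74 × 10³ m/s²

Δa = 4GMr/d³
   = 4 × (6.674 × 10⁻¹¹) × (2.78 × 10³⁰) × (1790) / (7.08 × 10⁶)³
   = 3.74 × 10³ m/s²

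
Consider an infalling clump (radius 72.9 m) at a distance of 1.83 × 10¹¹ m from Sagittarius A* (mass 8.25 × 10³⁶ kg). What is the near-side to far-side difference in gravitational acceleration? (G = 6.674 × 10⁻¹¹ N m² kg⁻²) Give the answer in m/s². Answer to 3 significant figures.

Differencing GM/(d−r)² and GM/(d+r)² to first order in r/d gives 4GMr/d³.
Δg = 4GMr/d³
   = 4 × (6.674 × 10⁻¹¹) × (8.25 × 10³⁶) × (72.9) / (1.83 × 10¹¹)³
   = 2.62 × 10⁻⁵ m/s²

2.62 × 10⁻⁵ m/s²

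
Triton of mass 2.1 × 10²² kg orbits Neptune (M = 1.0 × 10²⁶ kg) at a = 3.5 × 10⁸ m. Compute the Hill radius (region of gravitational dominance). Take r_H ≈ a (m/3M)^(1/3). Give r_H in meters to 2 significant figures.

1.4 × 10⁷ m

r_H ≈ a (m/3M)^(1/3)
    = (3.5 × 10⁸) × (2.1 × 10²² / (3 × 1.0 × 10²⁶))^(1/3)
    = 1.4 × 10⁷ m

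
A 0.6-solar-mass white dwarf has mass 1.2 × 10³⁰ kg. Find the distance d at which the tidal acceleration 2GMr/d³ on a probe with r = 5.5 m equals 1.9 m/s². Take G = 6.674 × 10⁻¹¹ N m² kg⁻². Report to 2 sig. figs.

2GMr/d³ = a_tidal  ⇒  d = (2GMr / a_tidal)^(1/3)
d = (2 × 6.674×10⁻¹¹ × (1.2 × 10³⁰) × (5.5) / (1.9))^(1/3)
  = 7.7 × 10⁶ m

7.7 × 10⁶ m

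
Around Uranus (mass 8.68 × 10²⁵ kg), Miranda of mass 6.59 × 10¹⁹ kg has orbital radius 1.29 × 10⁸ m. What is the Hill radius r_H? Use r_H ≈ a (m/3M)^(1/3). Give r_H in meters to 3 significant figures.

8.16 × 10⁵ m

r_H ≈ a (m/3M)^(1/3)
    = (1.29 × 10⁸) × (6.59 × 10¹⁹ / (3 × 8.68 × 10²⁵))^(1/3)
    = 8.16 × 10⁵ m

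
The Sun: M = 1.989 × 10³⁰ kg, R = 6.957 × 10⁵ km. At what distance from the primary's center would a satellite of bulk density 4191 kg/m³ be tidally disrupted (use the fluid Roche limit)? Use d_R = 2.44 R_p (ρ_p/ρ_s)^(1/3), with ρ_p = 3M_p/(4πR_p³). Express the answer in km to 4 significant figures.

ρ_p = 3M_p/(4πR_p³) = 3 × (1.989 × 10³⁰) / (4π × (6.957 × 10⁸ m)³) = 1410 kg/m³
d_R = 2.44 × 6.957 × 10⁵ km × (1410/4191)^(1/3)
    = 1.181 × 10⁶ km

1.181 × 10⁶ km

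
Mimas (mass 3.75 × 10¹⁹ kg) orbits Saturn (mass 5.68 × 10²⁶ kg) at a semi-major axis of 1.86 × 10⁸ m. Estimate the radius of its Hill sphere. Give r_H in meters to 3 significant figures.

r_H ≈ a (m/3M)^(1/3)
    = (1.86 × 10⁸) × (3.75 × 10¹⁹ / (3 × 5.68 × 10²⁶))^(1/3)
    = 5.21 × 10⁵ m

5.21 × 10⁵ m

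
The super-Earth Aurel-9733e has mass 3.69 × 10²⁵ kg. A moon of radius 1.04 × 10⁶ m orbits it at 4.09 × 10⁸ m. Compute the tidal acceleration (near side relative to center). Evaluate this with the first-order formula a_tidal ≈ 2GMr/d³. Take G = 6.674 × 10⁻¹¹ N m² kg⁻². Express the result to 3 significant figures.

7.49 × 10⁻⁵ m/s²

a_tidal = 2GMr/d³
        = 2 × (6.674 × 10⁻¹¹) × (3.69 × 10²⁵) × (1.04 × 10⁶) / (4.09 × 10⁸)³
        = 7.49 × 10⁻⁵ m/s²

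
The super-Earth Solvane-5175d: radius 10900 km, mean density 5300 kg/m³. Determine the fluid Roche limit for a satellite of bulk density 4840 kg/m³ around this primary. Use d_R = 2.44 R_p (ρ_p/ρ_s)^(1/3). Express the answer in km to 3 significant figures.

d_R = 2.44 × 10900 km × (5300/4840)^(1/3)
    = 27400 km

27400 km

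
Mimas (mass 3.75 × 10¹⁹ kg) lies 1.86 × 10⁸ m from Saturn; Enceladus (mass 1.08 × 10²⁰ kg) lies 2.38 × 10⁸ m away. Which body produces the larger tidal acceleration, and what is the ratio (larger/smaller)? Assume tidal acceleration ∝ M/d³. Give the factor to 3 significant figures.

The tide-raising term goes as M/d³ (the gradient of a 1/d² field).
Mimas: (3.75 × 10¹⁹) / (1.86 × 10⁸)³ = 5.828 × 10⁻⁶
Enceladus: (1.08 × 10²⁰) / (2.38 × 10⁸)³ = 8.011 × 10⁻⁶
Ratio (larger/smaller) = 1.37

Enceladus, by a factor of ≈ 1.37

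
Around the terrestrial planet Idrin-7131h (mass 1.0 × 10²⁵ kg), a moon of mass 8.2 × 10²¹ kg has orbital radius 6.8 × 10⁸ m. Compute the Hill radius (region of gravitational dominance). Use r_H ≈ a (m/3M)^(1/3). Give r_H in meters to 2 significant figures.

r_H ≈ a (m/3M)^(1/3)
    = (6.8 × 10⁸) × (8.2 × 10²¹ / (3 × 1.0 × 10²⁵))^(1/3)
    = 4.4 × 10⁷ m

4.4 × 10⁷ m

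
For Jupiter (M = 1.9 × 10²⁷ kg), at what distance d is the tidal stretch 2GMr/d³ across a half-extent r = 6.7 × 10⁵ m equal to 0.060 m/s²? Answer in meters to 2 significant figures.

2GMr/d³ = a_tidal  ⇒  d = (2GMr / a_tidal)^(1/3)
d = (2 × 6.674×10⁻¹¹ × (1.9 × 10²⁷) × (6.7 × 10⁵) / (0.060))^(1/3)
  = 1.4 × 10⁸ m

1.4 × 10⁸ m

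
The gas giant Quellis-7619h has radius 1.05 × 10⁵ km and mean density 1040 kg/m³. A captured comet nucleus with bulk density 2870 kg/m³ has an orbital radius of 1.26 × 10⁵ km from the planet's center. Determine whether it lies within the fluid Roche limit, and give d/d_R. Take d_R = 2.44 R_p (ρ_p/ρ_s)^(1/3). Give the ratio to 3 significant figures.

inside; d/d_R ≈ 0.690

d_R = 2.44 × (1.05 × 10⁵ km) × (1040/2870)^(1/3) = 1.827 × 10⁵ km
d/d_R = (1.26 × 10⁵) / (1.827 × 10⁵) = 0.690
Since d/d_R < 1, the body is inside the Roche limit.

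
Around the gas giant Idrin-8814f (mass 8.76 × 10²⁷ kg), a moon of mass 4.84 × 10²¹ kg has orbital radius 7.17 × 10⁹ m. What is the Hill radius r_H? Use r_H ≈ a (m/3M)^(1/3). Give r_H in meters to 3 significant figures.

4.08 × 10⁷ m

r_H ≈ a (m/3M)^(1/3)
    = (7.17 × 10⁹) × (4.84 × 10²¹ / (3 × 8.76 × 10²⁷))^(1/3)
    = 4.08 × 10⁷ m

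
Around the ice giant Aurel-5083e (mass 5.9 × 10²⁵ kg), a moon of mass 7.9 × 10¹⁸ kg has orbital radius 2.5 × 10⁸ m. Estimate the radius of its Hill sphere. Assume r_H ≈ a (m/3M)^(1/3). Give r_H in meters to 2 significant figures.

r_H ≈ a (m/3M)^(1/3)
    = (2.5 × 10⁸) × (7.9 × 10¹⁸ / (3 × 5.9 × 10²⁵))^(1/3)
    = 8.9 × 10⁵ m

8.9 × 10⁵ m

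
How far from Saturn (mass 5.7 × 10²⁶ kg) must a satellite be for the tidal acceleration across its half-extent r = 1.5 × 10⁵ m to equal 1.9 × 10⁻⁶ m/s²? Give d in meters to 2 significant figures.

2GMr/d³ = a_tidal  ⇒  d = (2GMr / a_tidal)^(1/3)
d = (2 × 6.674×10⁻¹¹ × (5.7 × 10²⁶) × (1.5 × 10⁵) / (1.9 × 10⁻⁶))^(1/3)
  = 1.8 × 10⁹ m

1.8 × 10⁹ m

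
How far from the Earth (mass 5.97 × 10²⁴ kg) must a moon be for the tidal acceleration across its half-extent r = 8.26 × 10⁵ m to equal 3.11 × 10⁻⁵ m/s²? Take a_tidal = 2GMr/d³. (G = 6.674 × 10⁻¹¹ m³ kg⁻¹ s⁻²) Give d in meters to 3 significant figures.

2.77 × 10⁸ m

2GMr/d³ = a_tidal  ⇒  d = (2GMr / a_tidal)^(1/3)
d = (2 × 6.674×10⁻¹¹ × (5.97 × 10²⁴) × (8.26 × 10⁵) / (3.11 × 10⁻⁵))^(1/3)
  = 2.77 × 10⁸ m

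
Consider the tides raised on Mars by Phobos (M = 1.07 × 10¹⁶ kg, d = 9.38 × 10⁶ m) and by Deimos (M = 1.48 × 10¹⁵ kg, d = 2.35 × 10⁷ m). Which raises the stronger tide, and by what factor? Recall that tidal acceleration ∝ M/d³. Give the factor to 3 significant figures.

The tide-raising term goes as M/d³ (the gradient of a 1/d² field).
Phobos: (1.07 × 10¹⁶) / (9.38 × 10⁶)³ = 1.297 × 10⁻⁵
Deimos: (1.48 × 10¹⁵) / (2.35 × 10⁷)³ = 1.140 × 10⁻⁷
Ratio (larger/smaller) = 114

Phobos, by a factor of ≈ 114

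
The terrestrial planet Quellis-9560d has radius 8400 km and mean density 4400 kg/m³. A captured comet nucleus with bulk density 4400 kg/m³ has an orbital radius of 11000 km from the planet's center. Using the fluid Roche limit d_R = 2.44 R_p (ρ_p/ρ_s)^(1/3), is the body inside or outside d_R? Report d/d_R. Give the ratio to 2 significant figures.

d_R = 2.44 × (8400 km) × (4400/4400)^(1/3) = 20500 km
d/d_R = (11000) / (20500) = 0.54
Since d/d_R < 1, the body is inside the Roche limit.

inside; d/d_R ≈ 0.54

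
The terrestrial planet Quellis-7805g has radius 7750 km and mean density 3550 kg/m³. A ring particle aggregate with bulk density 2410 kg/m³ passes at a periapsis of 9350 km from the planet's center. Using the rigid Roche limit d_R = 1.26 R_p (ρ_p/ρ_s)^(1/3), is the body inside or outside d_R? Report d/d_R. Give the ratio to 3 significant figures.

inside; d/d_R ≈ 0.842

d_R = 1.26 × (7750 km) × (3550/2410)^(1/3) = 11110 km
d/d_R = (9350) / (11110) = 0.842
Since d/d_R < 1, the body is inside the Roche limit.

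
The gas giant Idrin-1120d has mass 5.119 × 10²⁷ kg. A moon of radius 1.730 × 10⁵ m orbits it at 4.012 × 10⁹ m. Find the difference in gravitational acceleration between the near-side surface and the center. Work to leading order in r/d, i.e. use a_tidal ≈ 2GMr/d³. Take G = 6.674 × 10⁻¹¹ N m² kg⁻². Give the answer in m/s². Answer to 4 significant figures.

1.830 × 10⁻⁶ m/s²

a_tidal = 2GMr/d³
        = 2 × (6.674 × 10⁻¹¹) × (5.119 × 10²⁷) × (1.730 × 10⁵) / (4.012 × 10⁹)³
        = 1.830 × 10⁻⁶ m/s²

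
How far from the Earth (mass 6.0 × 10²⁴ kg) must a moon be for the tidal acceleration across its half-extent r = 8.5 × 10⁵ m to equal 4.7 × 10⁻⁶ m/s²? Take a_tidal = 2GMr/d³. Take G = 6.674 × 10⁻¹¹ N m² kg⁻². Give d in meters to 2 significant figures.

2GMr/d³ = a_tidal  ⇒  d = (2GMr / a_tidal)^(1/3)
d = (2 × 6.674×10⁻¹¹ × (6.0 × 10²⁴) × (8.5 × 10⁵) / (4.7 × 10⁻⁶))^(1/3)
  = 5.3 × 10⁸ m

5.3 × 10⁸ m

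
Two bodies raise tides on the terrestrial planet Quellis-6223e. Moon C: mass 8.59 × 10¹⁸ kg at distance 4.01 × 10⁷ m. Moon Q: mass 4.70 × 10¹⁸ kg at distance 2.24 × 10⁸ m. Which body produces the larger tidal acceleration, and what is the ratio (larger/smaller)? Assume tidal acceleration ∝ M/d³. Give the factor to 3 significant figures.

Moon C, by a factor of ≈ 319

Tidal stretch scales as M/d³; compute that for each body.
Moon C: (8.59 × 10¹⁸) / (4.01 × 10⁷)³ = 1.332 × 10⁻⁴
Moon Q: (4.70 × 10¹⁸) / (2.24 × 10⁸)³ = 4.182 × 10⁻⁷
Ratio (larger/smaller) = 319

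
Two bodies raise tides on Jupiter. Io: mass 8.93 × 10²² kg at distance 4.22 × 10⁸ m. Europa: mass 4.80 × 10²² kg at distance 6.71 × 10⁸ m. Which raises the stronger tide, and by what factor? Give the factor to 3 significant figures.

The tide-raising term goes as M/d³ (the gradient of a 1/d² field).
Io: (8.93 × 10²²) / (4.22 × 10⁸)³ = 1.188 × 10⁻³
Europa: (4.80 × 10²²) / (6.71 × 10⁸)³ = 1.589 × 10⁻⁴
Ratio (larger/smaller) = 7.48

Io, by a factor of ≈ 7.48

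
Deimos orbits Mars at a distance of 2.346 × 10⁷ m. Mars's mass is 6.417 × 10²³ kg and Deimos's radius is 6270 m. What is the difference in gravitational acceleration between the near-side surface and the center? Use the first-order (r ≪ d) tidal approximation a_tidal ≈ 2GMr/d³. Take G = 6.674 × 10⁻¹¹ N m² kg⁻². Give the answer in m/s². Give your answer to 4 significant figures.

Δa = 2GMr/d³
   = 2 × (6.674 × 10⁻¹¹) × (6.417 × 10²³) × (6270) / (2.346 × 10⁷)³
   = 4.159 × 10⁻⁵ m/s²

4.159 × 10⁻⁵ m/s²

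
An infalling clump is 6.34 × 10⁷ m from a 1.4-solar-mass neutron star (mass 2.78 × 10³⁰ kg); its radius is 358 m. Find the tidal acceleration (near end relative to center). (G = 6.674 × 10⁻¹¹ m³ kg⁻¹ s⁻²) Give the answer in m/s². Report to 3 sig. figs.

5.21 × 10⁻¹ m/s²

Δa = 2GMr/d³
   = 2 × (6.674 × 10⁻¹¹) × (2.78 × 10³⁰) × (358) / (6.34 × 10⁷)³
   = 5.21 × 10⁻¹ m/s²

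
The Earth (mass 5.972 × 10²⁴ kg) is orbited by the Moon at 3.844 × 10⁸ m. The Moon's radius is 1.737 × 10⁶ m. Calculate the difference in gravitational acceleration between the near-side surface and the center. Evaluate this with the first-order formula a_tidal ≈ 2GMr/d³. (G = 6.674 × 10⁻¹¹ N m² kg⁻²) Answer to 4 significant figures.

Δg = 2GMr/d³
   = 2 × (6.674 × 10⁻¹¹) × (5.972 × 10²⁴) × (1.737 × 10⁶) / (3.844 × 10⁸)³
   = 2.438 × 10⁻⁵ m/s²

2.438 × 10⁻⁵ m/s²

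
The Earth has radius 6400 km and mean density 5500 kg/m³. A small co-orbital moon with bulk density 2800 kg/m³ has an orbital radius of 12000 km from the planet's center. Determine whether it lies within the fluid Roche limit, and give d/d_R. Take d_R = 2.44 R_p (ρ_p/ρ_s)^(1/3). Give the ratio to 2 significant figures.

inside; d/d_R ≈ 0.61

d_R = 2.44 × (6400 km) × (5500/2800)^(1/3) = 19560 km
d/d_R = (12000) / (19560) = 0.61
Since d/d_R < 1, the body is inside the Roche limit.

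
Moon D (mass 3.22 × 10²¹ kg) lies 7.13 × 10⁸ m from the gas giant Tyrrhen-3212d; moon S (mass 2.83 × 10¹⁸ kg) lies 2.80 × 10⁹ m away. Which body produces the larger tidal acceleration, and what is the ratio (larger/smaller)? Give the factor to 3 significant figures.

The tide-raising term goes as M/d³ (the gradient of a 1/d² field).
Moon D: (3.22 × 10²¹) / (7.13 × 10⁸)³ = 8.884 × 10⁻⁶
Moon S: (2.83 × 10¹⁸) / (2.80 × 10⁹)³ = 1.289 × 10⁻¹⁰
Ratio (larger/smaller) = 68900

Moon D, by a factor of ≈ 68900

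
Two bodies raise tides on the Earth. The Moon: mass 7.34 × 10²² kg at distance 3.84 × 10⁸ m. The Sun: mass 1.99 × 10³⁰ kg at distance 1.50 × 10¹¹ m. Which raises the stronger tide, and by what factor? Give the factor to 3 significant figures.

The tide-raising term goes as M/d³ (the gradient of a 1/d² field).
The Moon: (7.34 × 10²²) / (3.84 × 10⁸)³ = 1.296 × 10⁻³
The Sun: (1.99 × 10³⁰) / (1.50 × 10¹¹)³ = 5.896 × 10⁻⁴
Ratio (larger/smaller) = 2.20

The Moon, by a factor of ≈ 2.20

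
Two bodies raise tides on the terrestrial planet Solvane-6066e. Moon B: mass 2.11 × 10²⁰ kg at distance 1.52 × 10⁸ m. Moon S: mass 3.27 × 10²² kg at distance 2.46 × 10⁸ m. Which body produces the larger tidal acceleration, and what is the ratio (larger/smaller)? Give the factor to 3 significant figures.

The tide-raising term goes as M/d³ (the gradient of a 1/d² field).
Moon B: (2.11 × 10²⁰) / (1.52 × 10⁸)³ = 6.008 × 10⁻⁵
Moon S: (3.27 × 10²²) / (2.46 × 10⁸)³ = 2.197 × 10⁻³
Ratio (larger/smaller) = 36.6

Moon S, by a factor of ≈ 36.6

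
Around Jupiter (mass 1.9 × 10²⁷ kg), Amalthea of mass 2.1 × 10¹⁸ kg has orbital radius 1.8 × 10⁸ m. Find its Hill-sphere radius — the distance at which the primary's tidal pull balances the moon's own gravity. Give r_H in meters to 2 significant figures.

r_H ≈ a (m/3M)^(1/3)
    = (1.8 × 10⁸) × (2.1 × 10¹⁸ / (3 × 1.9 × 10²⁷))^(1/3)
    = 1.3 × 10⁵ m

1.3 × 10⁵ m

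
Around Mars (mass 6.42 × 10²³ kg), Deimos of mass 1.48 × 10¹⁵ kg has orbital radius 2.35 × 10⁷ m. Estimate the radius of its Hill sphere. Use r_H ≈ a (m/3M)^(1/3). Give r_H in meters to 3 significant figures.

2.15 × 10⁴ m

r_H ≈ a (m/3M)^(1/3)
    = (2.35 × 10⁷) × (1.48 × 10¹⁵ / (3 × 6.42 × 10²³))^(1/3)
    = 2.15 × 10⁴ m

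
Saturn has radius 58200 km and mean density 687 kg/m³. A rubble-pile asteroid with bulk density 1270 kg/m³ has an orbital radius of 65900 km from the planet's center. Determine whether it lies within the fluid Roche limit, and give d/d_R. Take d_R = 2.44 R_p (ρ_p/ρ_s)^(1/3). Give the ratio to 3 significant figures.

inside; d/d_R ≈ 0.570

d_R = 2.44 × (58200 km) × (687/1270)^(1/3) = 1.157 × 10⁵ km
d/d_R = (65900) / (1.157 × 10⁵) = 0.570
Since d/d_R < 1, the body is inside the Roche limit.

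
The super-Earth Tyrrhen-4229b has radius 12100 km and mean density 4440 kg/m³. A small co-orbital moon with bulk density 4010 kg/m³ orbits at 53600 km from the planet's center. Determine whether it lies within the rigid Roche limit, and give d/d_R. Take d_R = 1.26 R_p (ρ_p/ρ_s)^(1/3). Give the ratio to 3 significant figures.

d_R = 1.26 × (12100 km) × (4440/4010)^(1/3) = 15770 km
d/d_R = (53600) / (15770) = 3.40
Since d/d_R > 1, the body is outside the Roche limit.

outside; d/d_R ≈ 3.40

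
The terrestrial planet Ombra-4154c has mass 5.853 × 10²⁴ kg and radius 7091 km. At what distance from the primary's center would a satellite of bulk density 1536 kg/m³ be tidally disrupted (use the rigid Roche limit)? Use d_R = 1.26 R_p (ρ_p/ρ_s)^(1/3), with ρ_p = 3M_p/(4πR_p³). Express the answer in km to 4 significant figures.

12210 km

ρ_p = 3M_p/(4πR_p³) = 3 × (5.853 × 10²⁴) / (4π × (7.091 × 10⁶ m)³) = 3919 kg/m³
d_R = 1.26 × 7091 km × (3919/1536)^(1/3)
    = 12210 km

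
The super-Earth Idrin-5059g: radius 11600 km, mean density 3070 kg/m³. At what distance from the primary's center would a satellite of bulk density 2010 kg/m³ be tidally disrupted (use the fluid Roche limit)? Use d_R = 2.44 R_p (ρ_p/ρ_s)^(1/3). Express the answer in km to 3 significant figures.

d_R = 2.44 × 11600 km × (3070/2010)^(1/3)
    = 32600 km

32600 km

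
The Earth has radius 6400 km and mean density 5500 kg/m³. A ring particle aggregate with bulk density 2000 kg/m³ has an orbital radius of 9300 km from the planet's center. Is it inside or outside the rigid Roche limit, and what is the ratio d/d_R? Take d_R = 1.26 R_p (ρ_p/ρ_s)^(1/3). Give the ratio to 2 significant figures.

inside; d/d_R ≈ 0.82

d_R = 1.26 × (6400 km) × (5500/2000)^(1/3) = 11300 km
d/d_R = (9300) / (11300) = 0.82
Since d/d_R < 1, the body is inside the Roche limit.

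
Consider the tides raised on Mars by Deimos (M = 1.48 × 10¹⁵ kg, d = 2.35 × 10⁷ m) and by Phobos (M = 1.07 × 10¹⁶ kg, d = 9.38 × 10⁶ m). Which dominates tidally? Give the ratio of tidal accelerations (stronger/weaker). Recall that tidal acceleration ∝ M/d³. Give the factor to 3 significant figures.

Phobos, by a factor of ≈ 114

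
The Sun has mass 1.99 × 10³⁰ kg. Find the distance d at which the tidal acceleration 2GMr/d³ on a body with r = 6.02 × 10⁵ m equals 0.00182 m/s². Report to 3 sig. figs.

2GMr/d³ = a_tidal  ⇒  d = (2GMr / a_tidal)^(1/3)
d = (2 × 6.674×10⁻¹¹ × (1.99 × 10³⁰) × (6.02 × 10⁵) / (0.00182))^(1/3)
  = 4.45 × 10⁹ m

4.45 × 10⁹ m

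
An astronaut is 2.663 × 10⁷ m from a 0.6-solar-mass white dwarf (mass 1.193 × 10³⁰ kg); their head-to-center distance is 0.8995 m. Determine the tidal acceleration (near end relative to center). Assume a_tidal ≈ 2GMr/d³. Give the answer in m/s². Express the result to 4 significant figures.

a_tidal = 2GMr/d³
        = 2 × (6.674 × 10⁻¹¹) × (1.193 × 10³⁰) × (0.8995) / (2.663 × 10⁷)³
        = 7.585 × 10⁻³ m/s²

7.585 × 10⁻³ m/s²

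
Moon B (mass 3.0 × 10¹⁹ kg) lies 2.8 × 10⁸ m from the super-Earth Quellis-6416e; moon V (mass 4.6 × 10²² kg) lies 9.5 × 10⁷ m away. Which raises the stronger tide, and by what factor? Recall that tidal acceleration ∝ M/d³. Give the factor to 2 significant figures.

The tide-raising term goes as M/d³ (the gradient of a 1/d² field).
Moon B: (3.0 × 10¹⁹) / (2.8 × 10⁸)³ = 1.367 × 10⁻⁶
Moon V: (4.6 × 10²²) / (9.5 × 10⁷)³ = 5.365 × 10⁻²
Ratio (larger/smaller) = 39000

Moon V, by a factor of ≈ 39000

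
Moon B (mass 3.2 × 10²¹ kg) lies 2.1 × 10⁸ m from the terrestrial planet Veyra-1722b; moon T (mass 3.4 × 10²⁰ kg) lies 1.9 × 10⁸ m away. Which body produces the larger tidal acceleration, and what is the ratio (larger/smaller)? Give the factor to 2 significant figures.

Tidal stretch scales as M/d³; compute that for each body.
Moon B: (3.2 × 10²¹) / (2.1 × 10⁸)³ = 3.455 × 10⁻⁴
Moon T: (3.4 × 10²⁰) / (1.9 × 10⁸)³ = 4.957 × 10⁻⁵
Ratio (larger/smaller) = 7.0

Moon B, by a factor of ≈ 7.0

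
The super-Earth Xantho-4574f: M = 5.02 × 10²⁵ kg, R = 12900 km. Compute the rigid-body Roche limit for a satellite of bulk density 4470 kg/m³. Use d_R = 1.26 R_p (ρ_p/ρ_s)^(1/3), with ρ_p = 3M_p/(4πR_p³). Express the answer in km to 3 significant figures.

17500 km

ρ_p = 3M_p/(4πR_p³) = 3 × (5.02 × 10²⁵) / (4π × (1.29 × 10⁷ m)³) = 5580 kg/m³
d_R = 1.26 × 12900 km × (5580/4470)^(1/3)
    = 17500 km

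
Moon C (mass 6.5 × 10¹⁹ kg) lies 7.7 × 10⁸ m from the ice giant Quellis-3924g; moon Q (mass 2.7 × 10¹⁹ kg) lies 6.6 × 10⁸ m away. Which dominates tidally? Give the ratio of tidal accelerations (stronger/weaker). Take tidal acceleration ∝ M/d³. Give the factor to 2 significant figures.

Moon C, by a factor of ≈ 1.5

Tidal acceleration ∝ M/d³, so compare M/d³ for each.
Moon C: (6.5 × 10¹⁹) / (7.7 × 10⁸)³ = 1.424 × 10⁻⁷
Moon Q: (2.7 × 10¹⁹) / (6.6 × 10⁸)³ = 9.391 × 10⁻⁸
Ratio (larger/smaller) = 1.5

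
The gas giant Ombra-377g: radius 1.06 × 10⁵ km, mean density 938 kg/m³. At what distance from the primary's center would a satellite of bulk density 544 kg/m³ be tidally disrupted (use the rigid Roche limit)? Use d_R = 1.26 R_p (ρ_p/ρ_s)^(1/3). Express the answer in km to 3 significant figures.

d_R = 1.26 × 1.06 × 10⁵ km × (938/544)^(1/3)
    = 1.60 × 10⁵ km

1.60 × 10⁵ km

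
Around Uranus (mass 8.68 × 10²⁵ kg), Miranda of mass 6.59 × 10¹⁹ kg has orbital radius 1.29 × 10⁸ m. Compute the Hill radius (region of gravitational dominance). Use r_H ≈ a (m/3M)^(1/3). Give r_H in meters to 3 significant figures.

r_H ≈ a (m/3M)^(1/3)
    = (1.29 × 10⁸) × (6.59 × 10¹⁹ / (3 × 8.68 × 10²⁵))^(1/3)
    = 8.16 × 10⁵ m

8.16 × 10⁵ m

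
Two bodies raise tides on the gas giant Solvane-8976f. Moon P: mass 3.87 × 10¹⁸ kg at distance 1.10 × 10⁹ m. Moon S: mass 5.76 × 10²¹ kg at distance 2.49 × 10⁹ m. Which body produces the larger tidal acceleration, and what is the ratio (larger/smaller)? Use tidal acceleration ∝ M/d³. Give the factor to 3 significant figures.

Moon S, by a factor of ≈ 128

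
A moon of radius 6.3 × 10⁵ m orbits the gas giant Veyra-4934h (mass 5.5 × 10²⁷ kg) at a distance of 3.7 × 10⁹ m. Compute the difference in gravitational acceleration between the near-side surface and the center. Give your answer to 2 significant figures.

The tidal stretch is the gradient of GM/d² times the body's extent r, hence the 1/d³ dependence.
Δg = 2GMr/d³
   = 2 × (6.674 × 10⁻¹¹) × (5.5 × 10²⁷) × (6.3 × 10⁵) / (3.7 × 10⁹)³
   = 9.1 × 10⁻⁶ m/s²

9.1 × 10⁻⁶ m/s²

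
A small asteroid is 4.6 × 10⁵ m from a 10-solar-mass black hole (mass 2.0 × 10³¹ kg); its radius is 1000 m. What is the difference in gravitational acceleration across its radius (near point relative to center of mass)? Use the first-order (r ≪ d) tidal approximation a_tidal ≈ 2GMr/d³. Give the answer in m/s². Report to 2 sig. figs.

2.7 × 10⁷ m/s²

Δg = 2GMr/d³
   = 2 × (6.674 × 10⁻¹¹) × (2.0 × 10³¹) × (1000) / (4.6 × 10⁵)³
   = 2.7 × 10⁷ m/s²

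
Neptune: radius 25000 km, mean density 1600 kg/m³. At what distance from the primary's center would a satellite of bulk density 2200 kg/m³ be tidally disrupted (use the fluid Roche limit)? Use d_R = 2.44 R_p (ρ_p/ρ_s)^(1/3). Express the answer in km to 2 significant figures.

55000 km

d_R = 2.44 × 25000 km × (1600/2200)^(1/3)
    = 55000 km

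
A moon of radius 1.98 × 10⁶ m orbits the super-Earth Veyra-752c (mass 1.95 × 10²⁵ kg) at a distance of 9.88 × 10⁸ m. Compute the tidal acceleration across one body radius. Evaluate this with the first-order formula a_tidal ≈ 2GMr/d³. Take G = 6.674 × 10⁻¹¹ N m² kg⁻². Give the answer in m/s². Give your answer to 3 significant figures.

Since r ≪ d, expand the inverse-square field across one radius to get the leading 2GMr/d³ term.
Δg = 2GMr/d³
   = 2 × (6.674 × 10⁻¹¹) × (1.95 × 10²⁵) × (1.98 × 10⁶) / (9.88 × 10⁸)³
   = 5.34 × 10⁻⁶ m/s²

5.34 × 10⁻⁶ m/s²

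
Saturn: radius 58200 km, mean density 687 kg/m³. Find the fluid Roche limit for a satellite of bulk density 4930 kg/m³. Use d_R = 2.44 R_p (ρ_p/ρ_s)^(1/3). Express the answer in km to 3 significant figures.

73600 km

d_R = 2.44 × 58200 km × (687/4930)^(1/3)
    = 73600 km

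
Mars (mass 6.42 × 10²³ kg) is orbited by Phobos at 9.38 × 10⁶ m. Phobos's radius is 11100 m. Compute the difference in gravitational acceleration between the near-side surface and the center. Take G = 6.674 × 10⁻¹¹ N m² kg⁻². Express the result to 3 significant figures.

1.15 × 10⁻³ m/s²

Since r ≪ d, expand the inverse-square field across one radius to get the leading 2GMr/d³ term.
Δg = 2GMr/d³
   = 2 × (6.674 × 10⁻¹¹) × (6.42 × 10²³) × (11100) / (9.38 × 10⁶)³
   = 1.15 × 10⁻³ m/s²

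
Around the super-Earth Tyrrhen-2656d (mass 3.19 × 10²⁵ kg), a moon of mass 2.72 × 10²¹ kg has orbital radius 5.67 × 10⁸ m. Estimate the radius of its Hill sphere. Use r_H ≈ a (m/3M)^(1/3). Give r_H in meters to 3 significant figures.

1.73 × 10⁷ m

r_H ≈ a (m/3M)^(1/3)
    = (5.67 × 10⁸) × (2.72 × 10²¹ / (3 × 3.19 × 10²⁵))^(1/3)
    = 1.73 × 10⁷ m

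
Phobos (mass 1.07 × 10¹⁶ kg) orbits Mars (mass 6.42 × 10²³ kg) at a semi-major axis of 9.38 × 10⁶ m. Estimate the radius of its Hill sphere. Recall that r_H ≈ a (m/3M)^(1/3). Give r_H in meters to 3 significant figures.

r_H ≈ a (m/3M)^(1/3)
    = (9.38 × 10⁶) × (1.07 × 10¹⁶ / (3 × 6.42 × 10²³))^(1/3)
    = 1.66 × 10⁴ m

1.66 × 10⁴ m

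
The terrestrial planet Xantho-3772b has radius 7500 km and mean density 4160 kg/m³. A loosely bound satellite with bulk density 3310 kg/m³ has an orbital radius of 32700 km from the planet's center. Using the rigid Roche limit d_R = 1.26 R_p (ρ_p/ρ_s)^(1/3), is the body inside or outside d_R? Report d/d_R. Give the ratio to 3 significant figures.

d_R = 1.26 × (7500 km) × (4160/3310)^(1/3) = 10200 km
d/d_R = (32700) / (10200) = 3.21
Since d/d_R > 1, the body is outside the Roche limit.

outside; d/d_R ≈ 3.21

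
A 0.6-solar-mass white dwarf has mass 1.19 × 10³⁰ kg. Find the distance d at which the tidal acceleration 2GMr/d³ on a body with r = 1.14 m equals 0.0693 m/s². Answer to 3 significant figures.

1.38 × 10⁷ m

2GMr/d³ = a_tidal  ⇒  d = (2GMr / a_tidal)^(1/3)
d = (2 × 6.674×10⁻¹¹ × (1.19 × 10³⁰) × (1.14) / (0.0693))^(1/3)
  = 1.38 × 10⁷ m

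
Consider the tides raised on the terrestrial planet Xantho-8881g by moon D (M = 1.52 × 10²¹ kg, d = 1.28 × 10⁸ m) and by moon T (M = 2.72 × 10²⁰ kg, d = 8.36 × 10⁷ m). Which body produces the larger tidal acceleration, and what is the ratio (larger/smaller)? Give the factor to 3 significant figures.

The tide-raising term goes as M/d³ (the gradient of a 1/d² field).
Moon D: (1.52 × 10²¹) / (1.28 × 10⁸)³ = 7.248 × 10⁻⁴
Moon T: (2.72 × 10²⁰) / (8.36 × 10⁷)³ = 4.655 × 10⁻⁴
Ratio (larger/smaller) = 1.56

Moon D, by a factor of ≈ 1.56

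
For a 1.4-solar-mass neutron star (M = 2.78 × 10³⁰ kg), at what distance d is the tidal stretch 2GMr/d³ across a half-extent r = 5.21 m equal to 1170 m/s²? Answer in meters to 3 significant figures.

2GMr/d³ = a_tidal  ⇒  d = (2GMr / a_tidal)^(1/3)
d = (2 × 6.674×10⁻¹¹ × (2.78 × 10³⁰) × (5.21) / (1170))^(1/3)
  = 1.18 × 10⁶ m

1.18 × 10⁶ m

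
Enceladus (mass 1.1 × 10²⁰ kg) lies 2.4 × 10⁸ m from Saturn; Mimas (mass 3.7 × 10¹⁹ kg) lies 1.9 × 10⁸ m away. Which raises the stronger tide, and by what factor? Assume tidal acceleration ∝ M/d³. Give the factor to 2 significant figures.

The tide-raising term goes as M/d³ (the gradient of a 1/d² field).
Enceladus: (1.1 × 10²⁰) / (2.4 × 10⁸)³ = 7.957 × 10⁻⁶
Mimas: (3.7 × 10¹⁹) / (1.9 × 10⁸)³ = 5.394 × 10⁻⁶
Ratio (larger/smaller) = 1.5

Enceladus, by a factor of ≈ 1.5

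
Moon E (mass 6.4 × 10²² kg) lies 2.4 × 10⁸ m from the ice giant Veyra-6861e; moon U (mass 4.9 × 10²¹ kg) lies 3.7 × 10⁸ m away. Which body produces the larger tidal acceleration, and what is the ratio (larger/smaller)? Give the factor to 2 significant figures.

Tidal stretch scales as M/d³; compute that for each body.
Moon E: (6.4 × 10²²) / (2.4 × 10⁸)³ = 4.630 × 10⁻³
Moon U: (4.9 × 10²¹) / (3.7 × 10⁸)³ = 9.674 × 10⁻⁵
Ratio (larger/smaller) = 48

Moon E, by a factor of ≈ 48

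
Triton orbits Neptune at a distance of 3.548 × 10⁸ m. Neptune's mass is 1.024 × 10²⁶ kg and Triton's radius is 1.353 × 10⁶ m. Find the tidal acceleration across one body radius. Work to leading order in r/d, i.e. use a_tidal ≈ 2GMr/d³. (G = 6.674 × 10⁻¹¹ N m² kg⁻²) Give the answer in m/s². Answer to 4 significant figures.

The tidal stretch is the gradient of GM/d² times the body's extent r, hence the 1/d³ dependence.
a_tidal = 2GMr/d³
        = 2 × (6.674 × 10⁻¹¹) × (1.024 × 10²⁶) × (1.353 × 10⁶) / (3.548 × 10⁸)³
        = 4.141 × 10⁻⁴ m/s²

4.141 × 10⁻⁴ m/s²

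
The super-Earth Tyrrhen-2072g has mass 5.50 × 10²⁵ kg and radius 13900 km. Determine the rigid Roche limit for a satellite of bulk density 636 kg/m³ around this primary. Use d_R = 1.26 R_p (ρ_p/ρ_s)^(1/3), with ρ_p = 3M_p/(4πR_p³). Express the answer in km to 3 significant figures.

ρ_p = 3M_p/(4πR_p³) = 3 × (5.50 × 10²⁵) / (4π × (1.39 × 10⁷ m)³) = 4890 kg/m³
d_R = 1.26 × 13900 km × (4890/636)^(1/3)
    = 34600 km

34600 km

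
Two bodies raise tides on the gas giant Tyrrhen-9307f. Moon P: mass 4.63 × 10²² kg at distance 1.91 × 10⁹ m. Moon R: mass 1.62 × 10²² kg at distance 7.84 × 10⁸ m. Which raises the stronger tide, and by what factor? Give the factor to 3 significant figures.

Moon R, by a factor of ≈ 5.06

The tide-raising term goes as M/d³ (the gradient of a 1/d² field).
Moon P: (4.63 × 10²²) / (1.91 × 10⁹)³ = 6.645 × 10⁻⁶
Moon R: (1.62 × 10²²) / (7.84 × 10⁸)³ = 3.362 × 10⁻⁵
Ratio (larger/smaller) = 5.06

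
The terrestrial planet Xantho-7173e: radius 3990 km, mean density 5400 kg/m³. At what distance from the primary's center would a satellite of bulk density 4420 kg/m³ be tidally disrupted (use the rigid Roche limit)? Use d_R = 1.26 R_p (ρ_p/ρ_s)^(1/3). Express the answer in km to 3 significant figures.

5370 km

d_R = 1.26 × 3990 km × (5400/4420)^(1/3)
    = 5370 km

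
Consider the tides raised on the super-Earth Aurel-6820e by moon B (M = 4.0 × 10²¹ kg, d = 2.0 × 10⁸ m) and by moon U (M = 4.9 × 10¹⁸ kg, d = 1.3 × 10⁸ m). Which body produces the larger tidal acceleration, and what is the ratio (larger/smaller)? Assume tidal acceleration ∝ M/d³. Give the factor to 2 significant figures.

Compare M/d³ for the two perturbers:
Moon B: (4.0 × 10²¹) / (2.0 × 10⁸)³ = 5.000 × 10⁻⁴
Moon U: (4.9 × 10¹⁸) / (1.3 × 10⁸)³ = 2.230 × 10⁻⁶
Ratio (larger/smaller) = 220

Moon B, by a factor of ≈ 220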